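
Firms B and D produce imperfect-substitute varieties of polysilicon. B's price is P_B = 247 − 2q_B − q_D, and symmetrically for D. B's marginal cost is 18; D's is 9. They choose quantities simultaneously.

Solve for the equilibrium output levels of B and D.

Firm B's profit: π = q_B(247 − 2q_B − q_D) − 18q_B.
∂π/∂q_B = 229 − 4q_B − q_D = 0 ⇒ q_B = 57.25 − 0.25q_D.
Similarly q_D = 59.5 − 0.25q_B.
Plugging q_D into B's best response: q_B = 57.25 − 0.25(59.5 − 0.25q_B) ⇒ 0.9375q_B = 42.375, so q_B = 45.2.
Then q_D = 59.5 − 0.25·45.2 = 48.2.

45.2, 48.2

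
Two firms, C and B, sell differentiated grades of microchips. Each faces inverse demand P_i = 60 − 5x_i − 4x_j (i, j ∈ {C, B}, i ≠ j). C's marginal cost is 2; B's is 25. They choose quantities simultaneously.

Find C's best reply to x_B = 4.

4.2

Firm C's profit: π = x_C(60 − 5x_C − 4x_B) − 2x_C.
∂π/∂x_C = 58 − 10x_C − 4x_B = 0 ⇒ x_C = 5.8 − 0.4x_B.
At x_B = 4: x_C = 5.8 − 0.4·4 = 4.2.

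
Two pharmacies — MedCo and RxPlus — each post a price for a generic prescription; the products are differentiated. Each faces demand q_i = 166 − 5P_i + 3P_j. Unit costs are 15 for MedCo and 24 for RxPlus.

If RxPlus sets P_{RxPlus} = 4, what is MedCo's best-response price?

25.3

MedCo's profit: π = (P_{MedCo} − 15)(166 − 5P_{MedCo} + 3P_{RxPlus}).
∂π/∂P_{MedCo} = 241 − 10P_{MedCo} + 3P_{RxPlus} = 0 ⇒ P_{MedCo} = 24.1 + 0.3P_{RxPlus}.
At P_{RxPlus} = 4: P_{MedCo} = 24.1 + 0.3·4 = 25.3.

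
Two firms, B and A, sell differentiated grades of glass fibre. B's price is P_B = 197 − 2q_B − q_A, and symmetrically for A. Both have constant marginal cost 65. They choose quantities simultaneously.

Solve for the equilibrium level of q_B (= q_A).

Firm B's profit: π = q_B(197 − 2q_B − q_A) − 65q_B.
∂π/∂q_B = 132 − 4q_B − q_A = 0 ⇒ q_B = 33 − 0.25q_A.
By symmetry q_A = q_B; substituting into the reaction function, 1.25q_B = 33 and q_B = 26.4.

26.4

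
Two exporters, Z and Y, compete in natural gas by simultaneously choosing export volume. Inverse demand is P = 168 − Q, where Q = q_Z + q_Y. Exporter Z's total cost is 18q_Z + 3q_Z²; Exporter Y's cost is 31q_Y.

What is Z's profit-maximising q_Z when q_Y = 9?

Exporter Z's profit: π = q_Z(168 − (q_Z + q_Y)) − 18q_Z − 3q_Z².
∂π/∂q_Z = 150 − 8q_Z − q_Y = 0, so q_Z = 18.75 − 0.125q_Y.
At q_Y = 9: q_Z = 18.75 − 0.125·9 = 17.625.

17.625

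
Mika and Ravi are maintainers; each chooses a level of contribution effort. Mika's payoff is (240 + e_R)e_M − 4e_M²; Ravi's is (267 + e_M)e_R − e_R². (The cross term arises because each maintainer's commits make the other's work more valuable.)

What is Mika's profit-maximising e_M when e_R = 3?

30.375

Expanding Mika's payoff: 240e_M + e_Re_M − 4e_M².
∂π/∂e_M = 240 + e_R − 8e_M = 0, so e_M = 30 + 0.125e_R.
At e_R = 3: e_M = 30 + 0.125·3 = 30.375.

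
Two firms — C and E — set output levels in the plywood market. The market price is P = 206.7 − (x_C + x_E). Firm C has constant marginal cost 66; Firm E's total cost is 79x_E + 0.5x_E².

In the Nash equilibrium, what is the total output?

Firm C's profit: π = x_C(206.7 − (x_C + x_E)) − 66x_C.
∂π/∂x_C = 140.7 − 2x_C − x_E = 0, so x_C = 70.35 − 0.5x_E.
For E: ∂π/∂x_E = 127.7 − 3x_E − x_C = 0 ⇒ x_E = 1277/30 − (1/3)x_C.
Solving the two reaction functions simultaneously: (1 − (−0.5)(−1/3))x_C = 70.35 − 0.5·(1277/30), so (5/6)x_C = 736/15 and x_C = 58.88.
Then x_E = 1277/30 − (1/3)·58.88 = 22.94.
Total output: 58.88 + 22.94 = 81.82.

81.82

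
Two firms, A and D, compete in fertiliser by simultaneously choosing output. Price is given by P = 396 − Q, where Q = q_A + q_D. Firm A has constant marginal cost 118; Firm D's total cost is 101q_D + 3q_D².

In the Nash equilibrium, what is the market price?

246.6

Firm A's profit: π = q_A(396 − (q_A + q_D)) − 118q_A.
∂π/∂q_A = 278 − 2q_A − q_D = 0, so q_A = 139 − 0.5q_D.
For D: ∂π/∂q_D = 295 − 8q_D − q_A = 0 ⇒ q_D = 36.875 − 0.125q_A.
Substituting the second reaction function into the first: q_A = 139 − 0.5(36.875 − 0.125q_A), which gives 0.9375q_A = 120.5625 ⇒ q_A = 128.6.
Then q_D = 36.875 − 0.125·128.6 = 20.8.
Equilibrium price: P = 396 − 149.4 = 246.6.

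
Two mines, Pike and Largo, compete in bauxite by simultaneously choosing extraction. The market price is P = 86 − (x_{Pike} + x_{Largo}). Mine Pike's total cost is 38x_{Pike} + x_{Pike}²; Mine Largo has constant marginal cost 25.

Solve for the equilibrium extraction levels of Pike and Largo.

5, 28

Mine Pike's profit: π = x_{Pike}(86 − (x_{Pike} + x_{Largo})) − 38x_{Pike} − x_{Pike}².
∂π/∂x_{Pike} = 48 − 4x_{Pike} − x_{Largo} = 0, so x_{Pike} = 12 − 0.25x_{Largo}.
For Largo: ∂π/∂x_{Largo} = 61 − 2x_{Largo} − x_{Pike} = 0 ⇒ x_{Largo} = 30.5 − 0.5x_{Pike}.
Plugging x_{Largo} into Pike's best response: x_{Pike} = 12 − 0.25(30.5 − 0.5x_{Pike}) ⇒ 0.875x_{Pike} = 4.375, so x_{Pike} = 5.
Then x_{Largo} = 30.5 − 0.5·5 = 28.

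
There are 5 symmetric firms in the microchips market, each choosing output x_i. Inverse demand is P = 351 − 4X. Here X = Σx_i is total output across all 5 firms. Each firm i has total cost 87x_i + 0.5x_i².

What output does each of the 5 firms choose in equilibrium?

A representative firm's profit is π_i = x_i(351 − 4X) − 87x_i − 0.5x_i², with X = x_i + Σ_{j≠i} x_j.
First-order condition: 264 − 9x_i − 4Σ_{j≠i} x_j = 0.
In a symmetric equilibrium every firm chooses the same x, so Σ_{j≠i} x_j = 4x. The condition becomes 264 − 25x = 0, giving x = 264/25 = 10.56.

10.56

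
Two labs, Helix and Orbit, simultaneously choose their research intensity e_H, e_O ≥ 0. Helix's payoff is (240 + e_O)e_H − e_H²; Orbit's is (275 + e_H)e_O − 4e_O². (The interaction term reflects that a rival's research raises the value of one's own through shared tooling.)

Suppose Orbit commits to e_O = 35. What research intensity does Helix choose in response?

Expanding Helix's payoff: 240e_H + e_Oe_H − e_H².
∂π/∂e_H = 240 + e_O − 2e_H = 0, so e_H = 120 + 0.5e_O.
At e_O = 35: e_H = 120 + 0.5·35 = 137.5.

137.5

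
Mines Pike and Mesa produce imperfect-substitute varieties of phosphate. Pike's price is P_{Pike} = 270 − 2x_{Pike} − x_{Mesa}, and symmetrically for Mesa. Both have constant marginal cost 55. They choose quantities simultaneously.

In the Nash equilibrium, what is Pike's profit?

3698

Mine Pike's profit: π = x_{Pike}(270 − 2x_{Pike} − x_{Mesa}) − 55x_{Pike}.
∂π/∂x_{Pike} = 215 − 4x_{Pike} − x_{Mesa} = 0 ⇒ x_{Pike} = 53.75 − 0.25x_{Mesa}.
By symmetry x_{Mesa} = x_{Pike}; substituting into the reaction function, 1.25x_{Pike} = 53.75 and x_{Pike} = 43.
P_{Pike} = 270 − 2·43 − 43 = 141.
Profit = (141 − 55)·43 = 3698.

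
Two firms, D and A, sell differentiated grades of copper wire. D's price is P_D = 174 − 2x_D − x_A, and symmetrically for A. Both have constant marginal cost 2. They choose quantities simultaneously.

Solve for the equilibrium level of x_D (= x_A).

Firm D's profit: π = x_D(174 − 2x_D − x_A) − 2x_D.
∂π/∂x_D = 172 − 4x_D − x_A = 0 ⇒ x_D = 43 − 0.25x_A.
The game is symmetric, so in equilibrium x_A = x_D: the reaction function gives 1.25x_D = 43, hence x_D = 34.4.

34.4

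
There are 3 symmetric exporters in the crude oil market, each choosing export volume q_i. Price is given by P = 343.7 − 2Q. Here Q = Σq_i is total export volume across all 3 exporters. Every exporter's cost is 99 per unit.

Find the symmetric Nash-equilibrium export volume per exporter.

A representative exporter's profit is π_i = q_i(343.7 − 2Q) − 99q_i, with Q = q_i + Σ_{j≠i} q_j.
First-order condition: 244.7 − 4q_i − 2Σ_{j≠i} q_j = 0.
With identical exporters, set every q_j = q: then 244.7 − 4q − 4q = 0, i.e. q = 244.7/8 = 30.5875.

30.5875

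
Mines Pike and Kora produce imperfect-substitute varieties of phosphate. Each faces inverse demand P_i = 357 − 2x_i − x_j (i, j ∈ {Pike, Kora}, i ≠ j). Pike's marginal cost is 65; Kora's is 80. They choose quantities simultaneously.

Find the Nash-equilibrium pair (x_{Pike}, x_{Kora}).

59.4, 54.4

Mine Pike's profit: π = x_{Pike}(357 − 2x_{Pike} − x_{Kora}) − 65x_{Pike}.
∂π/∂x_{Pike} = 292 − 4x_{Pike} − x_{Kora} = 0 ⇒ x_{Pike} = 73 − 0.25x_{Kora}.
Similarly x_{Kora} = 69.25 − 0.25x_{Pike}.
Plugging x_{Kora} into Pike's best response: x_{Pike} = 73 − 0.25(69.25 − 0.25x_{Pike}) ⇒ 0.9375x_{Pike} = 55.6875, so x_{Pike} = 59.4.
Then x_{Kora} = 69.25 − 0.25·59.4 = 54.4.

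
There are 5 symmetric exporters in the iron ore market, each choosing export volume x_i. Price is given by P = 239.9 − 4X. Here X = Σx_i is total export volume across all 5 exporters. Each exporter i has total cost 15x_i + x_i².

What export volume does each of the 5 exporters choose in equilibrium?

8.65

A representative exporter's profit is π_i = x_i(239.9 − 4X) − 15x_i − x_i², with X = x_i + Σ_{j≠i} x_j.
First-order condition: 224.9 − 10x_i − 4Σ_{j≠i} x_j = 0.
Imposing symmetry (x_j = x for all j) turns Σ_{j≠i} x_j into 4x, so 224.9 = 26x and x = 8.65.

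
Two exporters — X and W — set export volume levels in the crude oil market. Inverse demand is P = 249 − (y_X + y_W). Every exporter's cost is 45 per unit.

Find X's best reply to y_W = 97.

53.5

Exporter X's profit: π = y_X(249 − (y_X + y_W)) − 45y_X.
∂π/∂y_X = 204 − 2y_X − y_W = 0, so y_X = 102 − 0.5y_W.
At y_W = 97: y_X = 102 − 0.5·97 = 53.5.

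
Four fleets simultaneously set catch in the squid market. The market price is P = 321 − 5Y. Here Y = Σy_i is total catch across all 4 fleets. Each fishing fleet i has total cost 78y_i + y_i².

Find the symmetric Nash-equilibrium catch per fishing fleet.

9

A representative fishing fleet's profit is π_i = y_i(321 − 5Y) − 78y_i − y_i², with Y = y_i + Σ_{j≠i} y_j.
First-order condition: 243 − 12y_i − 5Σ_{j≠i} y_j = 0.
Imposing symmetry (y_j = y for all j) turns Σ_{j≠i} y_j into 3y, so 243 = 27y and y = 9.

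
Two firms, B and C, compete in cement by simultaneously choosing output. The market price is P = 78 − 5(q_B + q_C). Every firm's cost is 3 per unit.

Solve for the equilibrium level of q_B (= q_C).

5

Firm B's profit: π = q_B(78 − 5(q_B + q_C)) − 3q_B.
∂π/∂q_B = 75 − 10q_B − 5q_C = 0, so q_B = 7.5 − 0.5q_C.
The game is symmetric, so in equilibrium q_C = q_B: the reaction function gives 1.5q_B = 7.5, hence q_B = 5.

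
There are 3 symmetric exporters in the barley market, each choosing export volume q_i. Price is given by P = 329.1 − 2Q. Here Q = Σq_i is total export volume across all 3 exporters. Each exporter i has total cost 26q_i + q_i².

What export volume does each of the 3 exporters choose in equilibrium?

30.31

A representative exporter's profit is π_i = q_i(329.1 − 2Q) − 26q_i − q_i², with Q = q_i + Σ_{j≠i} q_j.
First-order condition: 303.1 − 6q_i − 2Σ_{j≠i} q_j = 0.
Imposing symmetry (q_j = q for all j) turns Σ_{j≠i} q_j into 2q, so 303.1 = 10q and q = 30.31.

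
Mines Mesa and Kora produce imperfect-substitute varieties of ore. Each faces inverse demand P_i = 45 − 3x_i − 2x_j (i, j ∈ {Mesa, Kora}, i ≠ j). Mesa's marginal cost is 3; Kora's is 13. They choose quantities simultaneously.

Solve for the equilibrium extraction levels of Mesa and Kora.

Mine Mesa's profit: π = x_{Mesa}(45 − 3x_{Mesa} − 2x_{Kora}) − 3x_{Mesa}.
∂π/∂x_{Mesa} = 42 − 6x_{Mesa} − 2x_{Kora} = 0 ⇒ x_{Mesa} = 7 − (1/3)x_{Kora}.
Similarly x_{Kora} = 16/3 − (1/3)x_{Mesa}.
Substituting the second reaction function into the first: x_{Mesa} = 7 − (1/3)(16/3 − (1/3)x_{Mesa}), which gives (8/9)x_{Mesa} = 47/9 ⇒ x_{Mesa} = 5.875.
Then x_{Kora} = 16/3 − (1/3)·5.875 = 3.375.

5.875, 3.375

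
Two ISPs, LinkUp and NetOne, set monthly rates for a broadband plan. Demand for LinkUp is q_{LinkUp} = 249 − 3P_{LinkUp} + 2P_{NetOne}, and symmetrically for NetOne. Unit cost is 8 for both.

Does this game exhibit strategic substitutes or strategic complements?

strategic complements

LinkUp's profit: π = (P_{LinkUp} − 8)(249 − 3P_{LinkUp} + 2P_{NetOne}).
∂π/∂P_{LinkUp} = 273 − 6P_{LinkUp} + 2P_{NetOne} = 0 ⇒ P_{LinkUp} = 45.5 + (1/3)P_{NetOne}.
The best-response slope dP_{LinkUp}/dP_{NetOne} = 1/3 > 0: the reaction function is upward-sloping, so the choices are strategic complements.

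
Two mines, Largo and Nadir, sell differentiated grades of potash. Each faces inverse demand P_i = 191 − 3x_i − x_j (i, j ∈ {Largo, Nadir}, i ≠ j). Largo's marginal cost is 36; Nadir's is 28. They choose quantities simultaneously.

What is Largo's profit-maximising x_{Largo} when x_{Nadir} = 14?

23.5

Mine Largo's profit: π = x_{Largo}(191 − 3x_{Largo} − x_{Nadir}) − 36x_{Largo}.
∂π/∂x_{Largo} = 155 − 6x_{Largo} − x_{Nadir} = 0 ⇒ x_{Largo} = 155/6 − (1/6)x_{Nadir}.
At x_{Nadir} = 14: x_{Largo} = 155/6 − (1/6)·14 = 23.5.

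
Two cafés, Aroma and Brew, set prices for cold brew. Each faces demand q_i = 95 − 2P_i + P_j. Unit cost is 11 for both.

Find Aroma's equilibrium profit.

Aroma's profit: π = (P_{Aroma} − 11)(95 − 2P_{Aroma} + P_{Brew}).
∂π/∂P_{Aroma} = 117 − 4P_{Aroma} + P_{Brew} = 0 ⇒ P_{Aroma} = 29.25 + 0.25P_{Brew}.
The game is symmetric, so in equilibrium P_{Brew} = P_{Aroma}: the reaction function gives 0.75P_{Aroma} = 29.25, hence P_{Aroma} = 39.
q_{Aroma} = 95 − 2·39 + 39 = 56.
Profit = (39 − 11)·56 = 1568.

1568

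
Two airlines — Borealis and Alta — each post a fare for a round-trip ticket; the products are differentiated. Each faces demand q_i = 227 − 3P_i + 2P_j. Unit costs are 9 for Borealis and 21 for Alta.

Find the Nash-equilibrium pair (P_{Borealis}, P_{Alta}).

65.75, 70.25

Borealis's profit: π = (P_{Borealis} − 9)(227 − 3P_{Borealis} + 2P_{Alta}).
∂π/∂P_{Borealis} = 254 − 6P_{Borealis} + 2P_{Alta} = 0 ⇒ P_{Borealis} = 127/3 + (1/3)P_{Alta}.
Similarly P_{Alta} = 145/3 + (1/3)P_{Borealis}.
Solving the two reaction functions simultaneously: (1 − (1/3)(1/3))P_{Borealis} = 127/3 + (1/3)·(145/3), so (8/9)P_{Borealis} = 526/9 and P_{Borealis} = 65.75.
Then P_{Alta} = 145/3 + (1/3)·65.75 = 70.25.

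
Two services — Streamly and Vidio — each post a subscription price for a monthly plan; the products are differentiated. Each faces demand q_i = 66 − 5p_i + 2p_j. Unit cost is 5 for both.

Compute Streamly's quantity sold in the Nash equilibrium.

31.875

Streamly's profit: π = (p_{Streamly} − 5)(66 − 5p_{Streamly} + 2p_{Vidio}).
∂π/∂p_{Streamly} = 91 − 10p_{Streamly} + 2p_{Vidio} = 0 ⇒ p_{Streamly} = 9.1 + 0.2p_{Vidio}.
The game is symmetric, so in equilibrium p_{Vidio} = p_{Streamly}: the reaction function gives 0.8p_{Streamly} = 9.1, hence p_{Streamly} = 11.375.
q_{Streamly} = 66 − 5·11.375 + 2·11.375 = 31.875.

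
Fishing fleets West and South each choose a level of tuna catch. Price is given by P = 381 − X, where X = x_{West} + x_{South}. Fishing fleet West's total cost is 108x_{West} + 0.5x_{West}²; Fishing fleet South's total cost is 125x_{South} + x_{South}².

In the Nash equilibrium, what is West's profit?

Fishing fleet West's profit: π = x_{West}(381 − (x_{West} + x_{South})) − 108x_{West} − 0.5x_{West}².
∂π/∂x_{West} = 273 − 3x_{West} − x_{South} = 0, so x_{West} = 91 − (1/3)x_{South}.
For South: ∂π/∂x_{South} = 256 − 4x_{South} − x_{West} = 0 ⇒ x_{South} = 64 − 0.25x_{West}.
Plugging x_{South} into West's best response: x_{West} = 91 − (1/3)(64 − 0.25x_{West}) ⇒ (11/12)x_{West} = 209/3, so x_{West} = 76.
Then x_{South} = 64 − 0.25·76 = 45.
Price P = 381 − 121 = 260.
West's profit: (260 − 108)·76 − 0.5(76)² = 8664.

8664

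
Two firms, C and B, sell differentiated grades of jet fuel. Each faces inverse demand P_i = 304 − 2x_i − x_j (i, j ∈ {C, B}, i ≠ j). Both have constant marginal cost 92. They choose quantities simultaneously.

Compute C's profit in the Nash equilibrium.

3595.52

Firm C's profit: π = x_C(304 − 2x_C − x_B) − 92x_C.
∂π/∂x_C = 212 − 4x_C − x_B = 0 ⇒ x_C = 53 − 0.25x_B.
The game is symmetric, so in equilibrium x_B = x_C: the reaction function gives 1.25x_C = 53, hence x_C = 42.4.
P_C = 304 − 2·42.4 − 42.4 = 176.8.
Profit = (176.8 − 92)·42.4 = 3595.52.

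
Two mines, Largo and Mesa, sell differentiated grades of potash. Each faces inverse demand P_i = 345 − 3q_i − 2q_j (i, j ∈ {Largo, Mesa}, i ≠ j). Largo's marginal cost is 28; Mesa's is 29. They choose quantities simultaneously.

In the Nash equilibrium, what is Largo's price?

147.0625

Mine Largo's profit: π = q_{Largo}(345 − 3q_{Largo} − 2q_{Mesa}) − 28q_{Largo}.
∂π/∂q_{Largo} = 317 − 6q_{Largo} − 2q_{Mesa} = 0 ⇒ q_{Largo} = 317/6 − (1/3)q_{Mesa}.
Similarly q_{Mesa} = 158/3 − (1/3)q_{Largo}.
Plugging q_{Mesa} into Largo's best response: q_{Largo} = 317/6 − (1/3)(158/3 − (1/3)q_{Largo}) ⇒ (8/9)q_{Largo} = 635/18, so q_{Largo} = 39.6875.
Then q_{Mesa} = 158/3 − (1/3)·39.6875 = 39.4375.
P_{Largo} = 345 − 3·39.6875 − 2·39.4375 = 147.0625.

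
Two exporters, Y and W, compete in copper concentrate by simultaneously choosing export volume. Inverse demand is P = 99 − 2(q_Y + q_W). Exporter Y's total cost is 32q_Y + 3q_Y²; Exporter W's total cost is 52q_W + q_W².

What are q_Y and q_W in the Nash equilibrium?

5.5, 6

Exporter Y's profit: π = q_Y(99 − 2(q_Y + q_W)) − 32q_Y − 3q_Y².
∂π/∂q_Y = 67 − 10q_Y − 2q_W = 0, so q_Y = 6.7 − 0.2q_W.
For W: ∂π/∂q_W = 47 − 6q_W − 2q_Y = 0 ⇒ q_W = 47/6 − (1/3)q_Y.
Substituting the second reaction function into the first: q_Y = 6.7 − 0.2(47/6 − (1/3)q_Y), which gives (14/15)q_Y = 77/15 ⇒ q_Y = 5.5.
Then q_W = 47/6 − (1/3)·5.5 = 6.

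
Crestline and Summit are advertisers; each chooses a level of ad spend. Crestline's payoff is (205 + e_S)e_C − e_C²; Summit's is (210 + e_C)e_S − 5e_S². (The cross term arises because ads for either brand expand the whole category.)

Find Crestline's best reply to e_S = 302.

253.5

Expanding Crestline's payoff: 205e_C + e_Se_C − e_C².
∂π/∂e_C = 205 + e_S − 2e_C = 0, so e_C = 102.5 + 0.5e_S.
At e_S = 302: e_C = 102.5 + 0.5·302 = 253.5.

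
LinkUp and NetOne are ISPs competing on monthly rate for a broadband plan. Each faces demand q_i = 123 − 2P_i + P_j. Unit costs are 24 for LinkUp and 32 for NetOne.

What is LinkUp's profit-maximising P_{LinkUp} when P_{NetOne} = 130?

75.25

LinkUp's profit: π = (P_{LinkUp} − 24)(123 − 2P_{LinkUp} + P_{NetOne}).
∂π/∂P_{LinkUp} = 171 − 4P_{LinkUp} + P_{NetOne} = 0 ⇒ P_{LinkUp} = 42.75 + 0.25P_{NetOne}.
At P_{NetOne} = 130: P_{LinkUp} = 42.75 + 0.25·130 = 75.25.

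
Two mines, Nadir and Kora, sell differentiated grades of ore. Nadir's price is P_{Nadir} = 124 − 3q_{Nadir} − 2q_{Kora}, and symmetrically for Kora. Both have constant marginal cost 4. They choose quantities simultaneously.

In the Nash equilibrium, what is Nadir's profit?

Mine Nadir's profit: π = q_{Nadir}(124 − 3q_{Nadir} − 2q_{Kora}) − 4q_{Nadir}.
∂π/∂q_{Nadir} = 120 − 6q_{Nadir} − 2q_{Kora} = 0 ⇒ q_{Nadir} = 20 − (1/3)q_{Kora}.
The game is symmetric, so in equilibrium q_{Kora} = q_{Nadir}: the reaction function gives (4/3)q_{Nadir} = 20, hence q_{Nadir} = 15.
P_{Nadir} = 124 − 3·15 − 2·15 = 49.
Profit = (49 − 4)·15 = 675.

675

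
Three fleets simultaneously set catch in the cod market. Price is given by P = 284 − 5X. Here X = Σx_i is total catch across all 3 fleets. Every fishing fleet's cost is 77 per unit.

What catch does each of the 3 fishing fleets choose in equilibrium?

10.35

A representative fishing fleet's profit is π_i = x_i(284 − 5X) − 77x_i, with X = x_i + Σ_{j≠i} x_j.
First-order condition: 207 − 10x_i − 5Σ_{j≠i} x_j = 0.
In a symmetric equilibrium every fishing fleet chooses the same x, so Σ_{j≠i} x_j = 2x. The condition becomes 207 − 20x = 0, giving x = 207/20 = 10.35.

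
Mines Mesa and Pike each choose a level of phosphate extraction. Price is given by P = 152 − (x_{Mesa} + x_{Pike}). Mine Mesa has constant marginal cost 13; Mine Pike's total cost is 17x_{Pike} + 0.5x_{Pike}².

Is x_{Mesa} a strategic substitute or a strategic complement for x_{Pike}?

Mine Mesa's profit: π = x_{Mesa}(152 − (x_{Mesa} + x_{Pike})) − 13x_{Mesa}.
∂π/∂x_{Mesa} = 139 − 2x_{Mesa} − x_{Pike} = 0, so x_{Mesa} = 69.5 − 0.5x_{Pike}.
The best-response slope dx_{Mesa}/dx_{Pike} = −0.5 < 0: the reaction function is downward-sloping, so the choices are strategic substitutes.

strategic substitutes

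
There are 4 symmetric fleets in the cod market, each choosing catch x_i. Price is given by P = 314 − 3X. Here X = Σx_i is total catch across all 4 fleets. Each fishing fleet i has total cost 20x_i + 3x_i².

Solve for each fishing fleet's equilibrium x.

14

A representative fishing fleet's profit is π_i = x_i(314 − 3X) − 20x_i − 3x_i², with X = x_i + Σ_{j≠i} x_j.
First-order condition: 294 − 12x_i − 3Σ_{j≠i} x_j = 0.
Imposing symmetry (x_j = x for all j) turns Σ_{j≠i} x_j into 3x, so 294 = 21x and x = 14.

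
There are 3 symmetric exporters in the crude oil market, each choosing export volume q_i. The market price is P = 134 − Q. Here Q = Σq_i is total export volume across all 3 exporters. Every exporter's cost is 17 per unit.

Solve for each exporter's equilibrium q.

A representative exporter's profit is π_i = q_i(134 − Q) − 17q_i, with Q = q_i + Σ_{j≠i} q_j.
First-order condition: 117 − 2q_i − Σ_{j≠i} q_j = 0.
Imposing symmetry (q_j = q for all j) turns Σ_{j≠i} q_j into 2q, so 117 = 4q and q = 29.25.

29.25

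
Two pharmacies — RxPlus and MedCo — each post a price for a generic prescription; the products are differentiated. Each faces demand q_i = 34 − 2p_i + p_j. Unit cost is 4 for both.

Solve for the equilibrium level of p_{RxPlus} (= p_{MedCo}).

14

RxPlus's profit: π = (p_{RxPlus} − 4)(34 − 2p_{RxPlus} + p_{MedCo}).
∂π/∂p_{RxPlus} = 42 − 4p_{RxPlus} + p_{MedCo} = 0 ⇒ p_{RxPlus} = 10.5 + 0.25p_{MedCo}.
By symmetry p_{MedCo} = p_{RxPlus}; substituting into the reaction function, 0.75p_{RxPlus} = 10.5 and p_{RxPlus} = 14.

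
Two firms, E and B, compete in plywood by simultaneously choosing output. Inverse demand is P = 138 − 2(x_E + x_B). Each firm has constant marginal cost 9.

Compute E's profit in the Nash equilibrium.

924.5

Firm E's profit: π = x_E(138 − 2(x_E + x_B)) − 9x_E.
∂π/∂x_E = 129 − 4x_E − 2x_B = 0, so x_E = 32.25 − 0.5x_B.
By symmetry x_B = x_E; substituting into the reaction function, 1.5x_E = 32.25 and x_E = 21.5.
Price P = 138 − 2·43 = 52.
E's profit: (52 − 9)·21.5 = 924.5.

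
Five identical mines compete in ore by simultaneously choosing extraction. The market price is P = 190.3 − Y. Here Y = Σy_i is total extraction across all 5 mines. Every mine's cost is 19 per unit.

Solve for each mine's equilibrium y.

28.55

A representative mine's profit is π_i = y_i(190.3 − Y) − 19y_i, with Y = y_i + Σ_{j≠i} y_j.
First-order condition: 171.3 − 2y_i − Σ_{j≠i} y_j = 0.
With identical mines, set every y_j = y: then 171.3 − 2y − 4y = 0, i.e. y = 171.3/6 = 28.55.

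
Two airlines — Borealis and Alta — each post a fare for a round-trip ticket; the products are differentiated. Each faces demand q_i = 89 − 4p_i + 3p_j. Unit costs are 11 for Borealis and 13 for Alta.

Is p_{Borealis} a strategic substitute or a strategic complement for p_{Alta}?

strategic complements

Borealis's profit: π = (p_{Borealis} − 11)(89 − 4p_{Borealis} + 3p_{Alta}).
∂π/∂p_{Borealis} = 133 − 8p_{Borealis} + 3p_{Alta} = 0 ⇒ p_{Borealis} = 16.625 + 0.375p_{Alta}.
The best-response slope dp_{Borealis}/dp_{Alta} = 0.375 > 0: the reaction function is upward-sloping, so the choices are strategic complements.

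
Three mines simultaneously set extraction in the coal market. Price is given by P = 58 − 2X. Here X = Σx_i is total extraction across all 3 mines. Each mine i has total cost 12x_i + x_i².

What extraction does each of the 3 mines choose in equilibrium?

A representative mine's profit is π_i = x_i(58 − 2X) − 12x_i − x_i², with X = x_i + Σ_{j≠i} x_j.
First-order condition: 46 − 6x_i − 2Σ_{j≠i} x_j = 0.
In a symmetric equilibrium every mine chooses the same x, so Σ_{j≠i} x_j = 2x. The condition becomes 46 − 10x = 0, giving x = 46/10 = 4.6.

4.6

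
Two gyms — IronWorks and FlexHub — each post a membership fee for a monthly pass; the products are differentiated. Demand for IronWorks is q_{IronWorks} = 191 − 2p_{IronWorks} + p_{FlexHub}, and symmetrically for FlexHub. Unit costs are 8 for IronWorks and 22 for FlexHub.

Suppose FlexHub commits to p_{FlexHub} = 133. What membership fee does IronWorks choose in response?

IronWorks's profit: π = (p_{IronWorks} − 8)(191 − 2p_{IronWorks} + p_{FlexHub}).
∂π/∂p_{IronWorks} = 207 − 4p_{IronWorks} + p_{FlexHub} = 0 ⇒ p_{IronWorks} = 51.75 + 0.25p_{FlexHub}.
At p_{FlexHub} = 133: p_{IronWorks} = 51.75 + 0.25·133 = 85.

85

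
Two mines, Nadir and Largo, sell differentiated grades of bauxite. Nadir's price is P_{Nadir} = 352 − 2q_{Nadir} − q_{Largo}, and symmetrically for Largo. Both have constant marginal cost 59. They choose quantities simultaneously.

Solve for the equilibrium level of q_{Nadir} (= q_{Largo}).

58.6

Mine Nadir's profit: π = q_{Nadir}(352 − 2q_{Nadir} − q_{Largo}) − 59q_{Nadir}.
∂π/∂q_{Nadir} = 293 − 4q_{Nadir} − q_{Largo} = 0 ⇒ q_{Nadir} = 73.25 − 0.25q_{Largo}.
By symmetry q_{Largo} = q_{Nadir}; substituting into the reaction function, 1.25q_{Nadir} = 73.25 and q_{Nadir} = 58.6.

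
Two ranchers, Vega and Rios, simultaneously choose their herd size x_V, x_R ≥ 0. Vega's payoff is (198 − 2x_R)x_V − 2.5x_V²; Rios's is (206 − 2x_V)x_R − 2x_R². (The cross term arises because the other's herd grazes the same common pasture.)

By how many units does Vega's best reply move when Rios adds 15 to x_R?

Expanding Vega's payoff: 198x_V − 2x_Rx_V − 2.5x_V².
∂π/∂x_V = 198 − 2x_R − 5x_V = 0, so x_V = 39.6 − 0.4x_R.
The reaction-function slope is −0.4, so a 15-unit rise in x_R moves x_V by −0.4 × 15 = −6. Vega's best response falls — the actions are strategic substitutes.

-6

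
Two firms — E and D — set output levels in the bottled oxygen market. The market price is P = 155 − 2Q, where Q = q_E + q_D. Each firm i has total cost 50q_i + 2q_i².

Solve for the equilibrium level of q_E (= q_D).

10.5

Firm E's profit: π = q_E(155 − 2(q_E + q_D)) − 50q_E − 2q_E².
∂π/∂q_E = 105 − 8q_E − 2q_D = 0, so q_E = 13.125 − 0.25q_D.
By symmetry q_D = q_E; substituting into the reaction function, 1.25q_E = 13.125 and q_E = 10.5.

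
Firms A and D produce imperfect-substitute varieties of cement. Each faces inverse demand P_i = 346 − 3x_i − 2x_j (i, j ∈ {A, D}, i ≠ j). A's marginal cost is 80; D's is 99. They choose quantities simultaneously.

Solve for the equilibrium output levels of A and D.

34.4375, 29.6875

Firm A's profit: π = x_A(346 − 3x_A − 2x_D) − 80x_A.
∂π/∂x_A = 266 − 6x_A − 2x_D = 0 ⇒ x_A = 133/3 − (1/3)x_D.
Similarly x_D = 247/6 − (1/3)x_A.
Substituting the second reaction function into the first: x_A = 133/3 − (1/3)(247/6 − (1/3)x_A), which gives (8/9)x_A = 551/18 ⇒ x_A = 34.4375.
Then x_D = 247/6 − (1/3)·34.4375 = 29.6875.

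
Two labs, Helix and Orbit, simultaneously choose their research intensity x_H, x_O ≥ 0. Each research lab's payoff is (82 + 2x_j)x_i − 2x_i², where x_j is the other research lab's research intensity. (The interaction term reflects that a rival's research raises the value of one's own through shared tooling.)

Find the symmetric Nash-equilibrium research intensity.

Helix's payoff is (82 + 2x_O)x_H − 2x_H².
∂π/∂x_H = 82 + 2x_O − 4x_H = 0, so x_H = 20.5 + 0.5x_O.
By symmetry x_O = x_H; substituting into the reaction function, 0.5x_H = 20.5 and x_H = 41.

41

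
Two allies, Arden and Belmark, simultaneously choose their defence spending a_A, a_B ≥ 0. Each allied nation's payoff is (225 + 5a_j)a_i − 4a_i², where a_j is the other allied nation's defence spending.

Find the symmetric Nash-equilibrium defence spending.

75

Arden's payoff is (225 + 5a_B)a_A − 4a_A².
∂π/∂a_A = 225 + 5a_B − 8a_A = 0, so a_A = 28.125 + 0.625a_B.
The game is symmetric, so in equilibrium a_B = a_A: the reaction function gives 0.375a_A = 28.125, hence a_A = 75.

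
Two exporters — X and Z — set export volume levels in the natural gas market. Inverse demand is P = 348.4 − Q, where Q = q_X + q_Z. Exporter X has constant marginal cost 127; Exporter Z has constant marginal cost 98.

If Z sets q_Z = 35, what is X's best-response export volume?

Exporter X's profit: π = q_X(348.4 − (q_X + q_Z)) − 127q_X.
∂π/∂q_X = 221.4 − 2q_X − q_Z = 0, so q_X = 110.7 − 0.5q_Z.
At q_Z = 35: q_X = 110.7 − 0.5·35 = 93.2.

93.2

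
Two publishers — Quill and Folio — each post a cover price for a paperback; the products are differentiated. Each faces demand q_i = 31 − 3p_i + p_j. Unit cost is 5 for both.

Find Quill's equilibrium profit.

52.92

Quill's profit: π = (p_{Quill} − 5)(31 − 3p_{Quill} + p_{Folio}).
∂π/∂p_{Quill} = 46 − 6p_{Quill} + p_{Folio} = 0 ⇒ p_{Quill} = 23/3 + (1/6)p_{Folio}.
Setting p_{Quill} = p_{Folio} in the reaction function: p_{Quill} = 23/3 + (1/6)p_{Quill}, so p_{Quill} = (23/3) / (5/6) = 9.2.
q_{Quill} = 31 − 3·9.2 + 9.2 = 12.6.
Profit = (9.2 − 5)·12.6 = 52.92.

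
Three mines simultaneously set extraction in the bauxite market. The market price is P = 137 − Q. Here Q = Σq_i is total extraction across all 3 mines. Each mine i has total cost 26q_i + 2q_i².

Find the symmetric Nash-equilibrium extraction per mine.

13.875

A representative mine's profit is π_i = q_i(137 − Q) − 26q_i − 2q_i², with Q = q_i + Σ_{j≠i} q_j.
First-order condition: 111 − 6q_i − Σ_{j≠i} q_j = 0.
With identical mines, set every q_j = q: then 111 − 6q − 2q = 0, i.e. q = 111/8 = 13.875.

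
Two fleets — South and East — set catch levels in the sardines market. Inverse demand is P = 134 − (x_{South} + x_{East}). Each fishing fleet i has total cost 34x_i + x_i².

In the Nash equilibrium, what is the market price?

94

Fishing fleet South's profit: π = x_{South}(134 − (x_{South} + x_{East})) − 34x_{South} − x_{South}².
∂π/∂x_{South} = 100 − 4x_{South} − x_{East} = 0, so x_{South} = 25 − 0.25x_{East}.
The game is symmetric, so in equilibrium x_{East} = x_{South}: the reaction function gives 1.25x_{South} = 25, hence x_{South} = 20.
Equilibrium price: P = 134 − 40 = 94.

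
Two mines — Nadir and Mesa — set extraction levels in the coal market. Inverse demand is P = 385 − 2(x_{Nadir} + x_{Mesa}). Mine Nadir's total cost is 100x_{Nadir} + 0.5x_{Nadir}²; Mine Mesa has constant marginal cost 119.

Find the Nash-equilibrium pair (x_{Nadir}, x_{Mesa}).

Mine Nadir's profit: π = x_{Nadir}(385 − 2(x_{Nadir} + x_{Mesa})) − 100x_{Nadir} − 0.5x_{Nadir}².
∂π/∂x_{Nadir} = 285 − 5x_{Nadir} − 2x_{Mesa} = 0, so x_{Nadir} = 57 − 0.4x_{Mesa}.
For Mesa: ∂π/∂x_{Mesa} = 266 − 4x_{Mesa} − 2x_{Nadir} = 0 ⇒ x_{Mesa} = 66.5 − 0.5x_{Nadir}.
Solving the two reaction functions simultaneously: (1 − (−0.4)(−0.5))x_{Nadir} = 57 − 0.4·66.5, so 0.8x_{Nadir} = 30.4 and x_{Nadir} = 38.
Then x_{Mesa} = 66.5 − 0.5·38 = 47.5.

38, 47.5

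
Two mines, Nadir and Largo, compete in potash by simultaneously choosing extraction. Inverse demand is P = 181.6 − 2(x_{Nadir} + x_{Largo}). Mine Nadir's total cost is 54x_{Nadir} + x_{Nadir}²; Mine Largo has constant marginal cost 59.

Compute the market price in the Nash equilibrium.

Mine Nadir's profit: π = x_{Nadir}(181.6 − 2(x_{Nadir} + x_{Largo})) − 54x_{Nadir} − x_{Nadir}².
∂π/∂x_{Nadir} = 127.6 − 6x_{Nadir} − 2x_{Largo} = 0, so x_{Nadir} = 319/15 − (1/3)x_{Largo}.
For Largo: ∂π/∂x_{Largo} = 122.6 − 4x_{Largo} − 2x_{Nadir} = 0 ⇒ x_{Largo} = 30.65 − 0.5x_{Nadir}.
Plugging x_{Largo} into Nadir's best response: x_{Nadir} = 319/15 − (1/3)(30.65 − 0.5x_{Nadir}) ⇒ (5/6)x_{Nadir} = 11.05, so x_{Nadir} = 13.26.
Then x_{Largo} = 30.65 − 0.5·13.26 = 24.02.
Equilibrium price: P = 181.6 − 2·37.28 = 107.04.

107.04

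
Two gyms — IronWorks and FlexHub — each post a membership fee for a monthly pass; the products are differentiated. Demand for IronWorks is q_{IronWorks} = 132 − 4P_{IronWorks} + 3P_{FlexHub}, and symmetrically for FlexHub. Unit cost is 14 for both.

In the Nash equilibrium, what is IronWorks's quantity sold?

94.4

IronWorks's profit: π = (P_{IronWorks} − 14)(132 − 4P_{IronWorks} + 3P_{FlexHub}).
∂π/∂P_{IronWorks} = 188 − 8P_{IronWorks} + 3P_{FlexHub} = 0 ⇒ P_{IronWorks} = 23.5 + 0.375P_{FlexHub}.
Setting P_{IronWorks} = P_{FlexHub} in the reaction function: P_{IronWorks} = 23.5 + 0.375P_{IronWorks}, so P_{IronWorks} = 23.5 / 0.625 = 37.6.
q_{IronWorks} = 132 − 4·37.6 + 3·37.6 = 94.4.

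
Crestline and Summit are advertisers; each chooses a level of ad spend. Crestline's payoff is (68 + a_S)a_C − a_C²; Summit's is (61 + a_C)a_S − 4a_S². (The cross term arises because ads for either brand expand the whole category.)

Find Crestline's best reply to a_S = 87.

Expanding Crestline's payoff: 68a_C + a_Sa_C − a_C².
∂π/∂a_C = 68 + a_S − 2a_C = 0, so a_C = 34 + 0.5a_S.
At a_S = 87: a_C = 34 + 0.5·87 = 77.5.

77.5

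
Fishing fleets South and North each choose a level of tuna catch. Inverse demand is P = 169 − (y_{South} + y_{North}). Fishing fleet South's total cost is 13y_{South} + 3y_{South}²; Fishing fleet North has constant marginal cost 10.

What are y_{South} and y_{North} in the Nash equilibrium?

Fishing fleet South's profit: π = y_{South}(169 − (y_{South} + y_{North})) − 13y_{South} − 3y_{South}².
∂π/∂y_{South} = 156 − 8y_{South} − y_{North} = 0, so y_{South} = 19.5 − 0.125y_{North}.
For North: ∂π/∂y_{North} = 159 − 2y_{North} − y_{South} = 0 ⇒ y_{North} = 79.5 − 0.5y_{South}.
Solving the two reaction functions simultaneously: (1 − (−0.125)(−0.5))y_{South} = 19.5 − 0.125·79.5, so 0.9375y_{South} = 9.5625 and y_{South} = 10.2.
Then y_{North} = 79.5 − 0.5·10.2 = 74.4.

10.2, 74.4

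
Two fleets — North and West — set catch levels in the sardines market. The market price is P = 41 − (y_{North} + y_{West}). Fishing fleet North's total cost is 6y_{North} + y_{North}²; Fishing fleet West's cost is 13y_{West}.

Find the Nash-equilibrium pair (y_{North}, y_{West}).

6, 11

Fishing fleet North's profit: π = y_{North}(41 − (y_{North} + y_{West})) − 6y_{North} − y_{North}².
∂π/∂y_{North} = 35 − 4y_{North} − y_{West} = 0, so y_{North} = 8.75 − 0.25y_{West}.
For West: ∂π/∂y_{West} = 28 − 2y_{West} − y_{North} = 0 ⇒ y_{West} = 14 − 0.5y_{North}.
Substituting the second reaction function into the first: y_{North} = 8.75 − 0.25(14 − 0.5y_{North}), which gives 0.875y_{North} = 5.25 ⇒ y_{North} = 6.
Then y_{West} = 14 − 0.5·6 = 11.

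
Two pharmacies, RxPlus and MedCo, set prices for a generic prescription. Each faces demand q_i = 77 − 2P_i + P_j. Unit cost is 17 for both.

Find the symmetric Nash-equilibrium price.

RxPlus's profit: π = (P_{RxPlus} − 17)(77 − 2P_{RxPlus} + P_{MedCo}).
∂π/∂P_{RxPlus} = 111 − 4P_{RxPlus} + P_{MedCo} = 0 ⇒ P_{RxPlus} = 27.75 + 0.25P_{MedCo}.
By symmetry P_{MedCo} = P_{RxPlus}; substituting into the reaction function, 0.75P_{RxPlus} = 27.75 and P_{RxPlus} = 37.

37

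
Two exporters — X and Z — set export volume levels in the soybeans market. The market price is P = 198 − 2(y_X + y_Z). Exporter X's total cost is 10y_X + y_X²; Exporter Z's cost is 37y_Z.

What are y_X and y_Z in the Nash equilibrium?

Exporter X's profit: π = y_X(198 − 2(y_X + y_Z)) − 10y_X − y_X².
∂π/∂y_X = 188 − 6y_X − 2y_Z = 0, so y_X = 94/3 − (1/3)y_Z.
For Z: ∂π/∂y_Z = 161 − 4y_Z − 2y_X = 0 ⇒ y_Z = 40.25 − 0.5y_X.
Substituting the second reaction function into the first: y_X = 94/3 − (1/3)(40.25 − 0.5y_X), which gives (5/6)y_X = 215/12 ⇒ y_X = 21.5.
Then y_Z = 40.25 − 0.5·21.5 = 29.5.

21.5, 29.5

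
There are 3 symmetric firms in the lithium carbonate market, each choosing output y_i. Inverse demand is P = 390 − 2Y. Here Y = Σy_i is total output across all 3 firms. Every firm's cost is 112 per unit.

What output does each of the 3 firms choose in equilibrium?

34.75

A representative firm's profit is π_i = y_i(390 − 2Y) − 112y_i, with Y = y_i + Σ_{j≠i} y_j.
First-order condition: 278 − 4y_i − 2Σ_{j≠i} y_j = 0.
With identical firms, set every y_j = y: then 278 − 4y − 4y = 0, i.e. y = 278/8 = 34.75.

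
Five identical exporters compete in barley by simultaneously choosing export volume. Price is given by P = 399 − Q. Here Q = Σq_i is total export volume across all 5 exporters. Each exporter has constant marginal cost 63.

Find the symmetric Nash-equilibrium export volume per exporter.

56

A representative exporter's profit is π_i = q_i(399 − Q) − 63q_i, with Q = q_i + Σ_{j≠i} q_j.
First-order condition: 336 − 2q_i − Σ_{j≠i} q_j = 0.
Imposing symmetry (q_j = q for all j) turns Σ_{j≠i} q_j into 4q, so 336 = 6q and q = 56.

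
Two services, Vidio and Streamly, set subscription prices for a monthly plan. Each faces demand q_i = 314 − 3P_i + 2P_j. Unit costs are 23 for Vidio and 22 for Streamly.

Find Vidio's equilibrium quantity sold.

Vidio's profit: π = (P_{Vidio} − 23)(314 − 3P_{Vidio} + 2P_{Streamly}).
∂π/∂P_{Vidio} = 383 − 6P_{Vidio} + 2P_{Streamly} = 0 ⇒ P_{Vidio} = 383/6 + (1/3)P_{Streamly}.
Similarly P_{Streamly} = 190/3 + (1/3)P_{Vidio}.
Substituting the second reaction function into the first: P_{Vidio} = 383/6 + (1/3)(190/3 + (1/3)P_{Vidio}), which gives (8/9)P_{Vidio} = 1529/18 ⇒ P_{Vidio} = 95.5625.
Then P_{Streamly} = 190/3 + (1/3)·95.5625 = 95.1875.
q_{Vidio} = 314 − 3·95.5625 + 2·95.1875 = 217.6875.

217.6875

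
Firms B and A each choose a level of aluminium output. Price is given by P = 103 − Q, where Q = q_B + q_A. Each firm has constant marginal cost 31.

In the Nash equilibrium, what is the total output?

Firm B's profit: π = q_B(103 − (q_B + q_A)) − 31q_B.
∂π/∂q_B = 72 − 2q_B − q_A = 0, so q_B = 36 − 0.5q_A.
By symmetry q_A = q_B; substituting into the reaction function, 1.5q_B = 36 and q_B = 24.
Total output: 24 + 24 = 48.

48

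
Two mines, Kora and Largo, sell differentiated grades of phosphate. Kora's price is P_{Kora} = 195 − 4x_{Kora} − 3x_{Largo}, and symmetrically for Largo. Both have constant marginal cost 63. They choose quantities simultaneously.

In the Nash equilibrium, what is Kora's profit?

576

Mine Kora's profit: π = x_{Kora}(195 − 4x_{Kora} − 3x_{Largo}) − 63x_{Kora}.
∂π/∂x_{Kora} = 132 − 8x_{Kora} − 3x_{Largo} = 0 ⇒ x_{Kora} = 16.5 − 0.375x_{Largo}.
Setting x_{Kora} = x_{Largo} in the reaction function: x_{Kora} = 16.5 − 0.375x_{Kora}, so x_{Kora} = 16.5 / 1.375 = 12.
P_{Kora} = 195 − 4·12 − 3·12 = 111.
Profit = (111 − 63)·12 = 576.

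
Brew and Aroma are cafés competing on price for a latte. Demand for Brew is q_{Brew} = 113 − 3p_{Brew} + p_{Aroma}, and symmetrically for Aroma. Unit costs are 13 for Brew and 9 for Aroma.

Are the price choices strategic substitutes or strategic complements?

strategic complements

Brew's profit: π = (p_{Brew} − 13)(113 − 3p_{Brew} + p_{Aroma}).
∂π/∂p_{Brew} = 152 − 6p_{Brew} + p_{Aroma} = 0 ⇒ p_{Brew} = 76/3 + (1/6)p_{Aroma}.
The best-response slope dp_{Brew}/dp_{Aroma} = 1/6 > 0: the reaction function is upward-sloping, so the choices are strategic complements.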